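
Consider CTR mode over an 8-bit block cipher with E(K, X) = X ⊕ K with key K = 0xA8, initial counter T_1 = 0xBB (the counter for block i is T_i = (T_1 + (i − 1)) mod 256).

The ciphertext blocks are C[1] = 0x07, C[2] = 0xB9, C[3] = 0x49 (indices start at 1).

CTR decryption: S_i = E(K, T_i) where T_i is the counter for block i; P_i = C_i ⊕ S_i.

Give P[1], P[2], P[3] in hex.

P[1] = 0x14, P[2] = 0xAD, P[3] = 0x5C

P[1]: T = 0xBB, S = E(K, T) = 0x13; 0x07 ⊕ 0x13 = 0x14.
P[2]: T = 0xBC, S = E(K, T) = 0x14; 0xB9 ⊕ 0x14 = 0xAD.
P[3]: T = 0xBD, S = E(K, T) = 0x15; 0x49 ⊕ 0x15 = 0x5C.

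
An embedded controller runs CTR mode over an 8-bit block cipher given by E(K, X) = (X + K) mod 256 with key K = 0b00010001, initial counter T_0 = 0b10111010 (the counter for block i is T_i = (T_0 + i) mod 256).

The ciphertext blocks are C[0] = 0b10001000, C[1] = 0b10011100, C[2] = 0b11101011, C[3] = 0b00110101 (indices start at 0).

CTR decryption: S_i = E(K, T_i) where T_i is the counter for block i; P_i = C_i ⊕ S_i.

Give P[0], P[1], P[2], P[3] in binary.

P[0] = 0b01000011, P[1] = 0b01010000, P[2] = 0b00100110, P[3] = 0b11111011

P[0]: T = 0b10111010, S = E(K, T) = 0b11001011; 0b10001000 ⊕ 0b11001011 = 0b01000011.
P[1]: T = 0b10111011, S = E(K, T) = 0b11001100; 0b10011100 ⊕ 0b11001100 = 0b01010000.
P[2]: T = 0b10111100, S = E(K, T) = 0b11001101; 0b11101011 ⊕ 0b11001101 = 0b00100110.
P[3]: T = 0b10111101, S = E(K, T) = 0b11001110; 0b00110101 ⊕ 0b11001110 = 0b11111011.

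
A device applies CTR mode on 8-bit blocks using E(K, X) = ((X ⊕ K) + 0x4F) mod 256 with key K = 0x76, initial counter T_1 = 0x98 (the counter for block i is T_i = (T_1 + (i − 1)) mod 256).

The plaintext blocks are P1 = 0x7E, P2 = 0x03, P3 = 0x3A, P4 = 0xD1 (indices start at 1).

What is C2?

CTR encryption: S_i = E(K, T_i) where T_i is the counter for block i; C_i = P_i ⊕ S_i.
C1: T = 0x98, S = E(K, T) = 0x3D; 0x7E ⊕ 0x3D = 0x43.
C2: T = 0x99, S = E(K, T) = 0x3E; 0x03 ⊕ 0x3E = 0x3D.

C2 = 0x3D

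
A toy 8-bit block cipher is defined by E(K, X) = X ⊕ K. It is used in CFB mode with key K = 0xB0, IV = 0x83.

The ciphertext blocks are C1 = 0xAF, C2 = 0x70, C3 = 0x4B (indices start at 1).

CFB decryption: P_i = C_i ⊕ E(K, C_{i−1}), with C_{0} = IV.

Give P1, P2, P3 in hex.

P1 = 0x9C, P2 = 0x6F, P3 = 0x8B

P1: E(K, 0x83) = 0x33; 0xAF ⊕ 0x33 = 0x9C.
P2: E(K, 0xAF) = 0x1F; 0x70 ⊕ 0x1F = 0x6F.
P3: E(K, 0x70) = 0xC0; 0x4B ⊕ 0xC0 = 0x8B.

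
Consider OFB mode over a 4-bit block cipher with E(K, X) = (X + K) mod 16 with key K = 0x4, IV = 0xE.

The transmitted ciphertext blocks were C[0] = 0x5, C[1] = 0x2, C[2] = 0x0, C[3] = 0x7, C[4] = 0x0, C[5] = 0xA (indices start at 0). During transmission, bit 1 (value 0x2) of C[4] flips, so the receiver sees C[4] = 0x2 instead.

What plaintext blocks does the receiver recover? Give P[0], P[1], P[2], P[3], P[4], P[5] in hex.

OFB decryption: S_i = E(K, S_{i−1}) with S_{−1} = IV; P_i = C_i ⊕ S_i.
Only C[4] changed, to 0x2. In OFB, a change in C_i flips the same bit in P_i only; the keystream is unaffected. Decrypting the received ciphertext:
P[0]: S = E(K, 0xE) = 0x2; 0x5 ⊕ 0x2 = 0x7.
P[1]: S = E(K, 0x2) = 0x6; 0x2 ⊕ 0x6 = 0x4.
P[2]: S = E(K, 0x6) = 0xA; 0x0 ⊕ 0xA = 0xA.
P[3]: S = E(K, 0xA) = 0xE; 0x7 ⊕ 0xE = 0x9.
P[4]: S = E(K, 0xE) = 0x2; 0x2 ⊕ 0x2 = 0x0.
P[5]: S = E(K, 0x2) = 0x6; 0xA ⊕ 0x6 = 0xC.
Blocks that differ from the original plaintext: P[4].

P[0] = 0x7, P[1] = 0x4, P[2] = 0xA, P[3] = 0x9, P[4] = 0x0, P[5] = 0xC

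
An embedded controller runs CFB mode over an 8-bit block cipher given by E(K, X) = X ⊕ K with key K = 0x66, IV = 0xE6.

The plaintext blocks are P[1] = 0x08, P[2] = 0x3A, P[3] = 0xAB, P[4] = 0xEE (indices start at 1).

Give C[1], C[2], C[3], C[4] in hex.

C[1] = 0x88, C[2] = 0xD4, C[3] = 0x19, C[4] = 0x91

CFB encryption: C_i = P_i ⊕ E(K, C_{i−1}), with C_{0} = IV.
C[1]: E(K, 0xE6) = 0x80; 0x08 ⊕ 0x80 = 0x88.
C[2]: E(K, 0x88) = 0xEE; 0x3A ⊕ 0xEE = 0xD4.
C[3]: E(K, 0xD4) = 0xB2; 0xAB ⊕ 0xB2 = 0x19.
C[4]: E(K, 0x19) = 0x7F; 0xEE ⊕ 0x7F = 0x91.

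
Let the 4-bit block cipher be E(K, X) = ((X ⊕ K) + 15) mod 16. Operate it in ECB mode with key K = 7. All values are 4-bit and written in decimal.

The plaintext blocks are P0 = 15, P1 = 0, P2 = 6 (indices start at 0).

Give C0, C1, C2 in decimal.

ECB encryption: C_i = E(K, P_i).
C0: E(K, 15) = 7.
C1: E(K, 0) = 6.
C2: E(K, 6) = 0.

C0 = 7, C1 = 6, C2 = 0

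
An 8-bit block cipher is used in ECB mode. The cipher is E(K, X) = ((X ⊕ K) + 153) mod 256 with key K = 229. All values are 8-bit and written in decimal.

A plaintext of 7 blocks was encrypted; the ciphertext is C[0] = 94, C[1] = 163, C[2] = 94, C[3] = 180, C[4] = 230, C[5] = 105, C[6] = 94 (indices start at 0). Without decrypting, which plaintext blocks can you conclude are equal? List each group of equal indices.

P[0] = P[2] = P[6]

ECB encrypts each block independently with the same key, so equal ciphertext blocks imply equal plaintext blocks.
C[0] = C[2] = C[6] = 94, so P[0] = P[2] = P[6].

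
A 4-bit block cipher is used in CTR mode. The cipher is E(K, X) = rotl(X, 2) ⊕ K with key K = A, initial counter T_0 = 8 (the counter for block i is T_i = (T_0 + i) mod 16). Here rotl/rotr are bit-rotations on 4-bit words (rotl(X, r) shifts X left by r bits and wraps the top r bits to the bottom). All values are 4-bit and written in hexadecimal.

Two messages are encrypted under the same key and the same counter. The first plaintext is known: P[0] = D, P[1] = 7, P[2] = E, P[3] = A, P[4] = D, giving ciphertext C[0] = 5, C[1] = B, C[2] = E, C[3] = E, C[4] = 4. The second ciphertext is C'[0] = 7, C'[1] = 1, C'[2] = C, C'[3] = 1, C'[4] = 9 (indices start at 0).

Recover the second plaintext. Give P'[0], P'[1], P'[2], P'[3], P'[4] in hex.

In CTR with a reused counter, both messages share the same keystream S_i, so C_i ⊕ C'_i = P_i ⊕ P'_i and thus P'_i = P_i ⊕ C_i ⊕ C'_i.
P'[0]: D ⊕ 5 ⊕ 7 = F.
P'[1]: 7 ⊕ B ⊕ 1 = D.
P'[2]: E ⊕ E ⊕ C = C.
P'[3]: A ⊕ E ⊕ 1 = 5.
P'[4]: D ⊕ 4 ⊕ 9 = 0.

P'[0] = F, P'[1] = D, P'[2] = C, P'[3] = 5, P'[4] = 0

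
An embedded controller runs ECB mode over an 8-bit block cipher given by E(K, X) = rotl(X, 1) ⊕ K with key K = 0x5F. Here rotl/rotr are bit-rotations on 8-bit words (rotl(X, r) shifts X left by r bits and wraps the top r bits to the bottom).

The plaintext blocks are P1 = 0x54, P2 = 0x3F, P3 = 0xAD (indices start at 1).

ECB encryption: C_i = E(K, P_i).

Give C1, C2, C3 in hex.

C1 = 0xF7, C2 = 0x21, C3 = 0x04

C1: E(K, 0x54) = 0xF7.
C2: E(K, 0x3F) = 0x21.
C3: E(K, 0xAD) = 0x04.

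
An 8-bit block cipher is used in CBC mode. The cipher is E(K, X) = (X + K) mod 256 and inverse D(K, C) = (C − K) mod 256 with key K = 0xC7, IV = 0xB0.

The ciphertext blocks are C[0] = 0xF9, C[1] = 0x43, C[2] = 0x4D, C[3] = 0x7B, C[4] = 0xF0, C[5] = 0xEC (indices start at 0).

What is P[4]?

P[4] = 0x52

CBC decryption: P_i = D(K, C_i) ⊕ C_{i−1}, with C_{−1} = IV.
P[4]: D(K, 0xF0) = 0x29; 0x29 ⊕ 0x7B = 0x52.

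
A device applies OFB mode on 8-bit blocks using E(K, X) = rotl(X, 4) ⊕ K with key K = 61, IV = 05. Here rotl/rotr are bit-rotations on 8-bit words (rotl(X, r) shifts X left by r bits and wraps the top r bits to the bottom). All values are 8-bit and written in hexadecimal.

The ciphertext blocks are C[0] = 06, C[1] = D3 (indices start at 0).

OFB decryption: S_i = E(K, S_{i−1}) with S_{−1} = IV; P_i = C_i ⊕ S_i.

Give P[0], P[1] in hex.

P[0]: S = E(K, 05) = 31; 06 ⊕ 31 = 37.
P[1]: S = E(K, 31) = 72; D3 ⊕ 72 = A1.

P[0] = 37, P[1] = A1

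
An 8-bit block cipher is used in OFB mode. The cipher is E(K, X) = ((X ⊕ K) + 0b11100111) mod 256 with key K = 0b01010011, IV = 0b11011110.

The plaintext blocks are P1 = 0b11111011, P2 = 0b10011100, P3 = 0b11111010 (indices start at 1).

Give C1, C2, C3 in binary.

OFB encryption: S_i = E(K, S_{i−1}) with S_{0} = IV; C_i = P_i ⊕ S_i.
C1: S = E(K, 0b11011110) = 0b01110100; 0b11111011 ⊕ 0b01110100 = 0b10001111.
C2: S = E(K, 0b01110100) = 0b00001110; 0b10011100 ⊕ 0b00001110 = 0b10010010.
C3: S = E(K, 0b00001110) = 0b01000100; 0b11111010 ⊕ 0b01000100 = 0b10111110.

C1 = 0b10001111, C2 = 0b10010010, C3 = 0b10111110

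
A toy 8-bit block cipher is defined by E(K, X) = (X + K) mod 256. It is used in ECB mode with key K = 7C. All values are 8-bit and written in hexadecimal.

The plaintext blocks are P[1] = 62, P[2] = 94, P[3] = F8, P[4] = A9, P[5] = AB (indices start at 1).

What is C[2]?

C[2] = 10

ECB encryption: C_i = E(K, P_i).
C[2]: E(K, 94) = 10.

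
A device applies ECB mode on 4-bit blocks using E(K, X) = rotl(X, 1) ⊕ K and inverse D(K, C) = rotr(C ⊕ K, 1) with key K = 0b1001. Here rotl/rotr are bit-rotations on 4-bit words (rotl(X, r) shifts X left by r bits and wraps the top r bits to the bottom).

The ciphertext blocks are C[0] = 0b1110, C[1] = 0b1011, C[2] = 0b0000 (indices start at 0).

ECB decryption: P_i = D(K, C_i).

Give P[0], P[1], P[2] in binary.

P[0]: D(K, 0b1110) = 0b1011.
P[1]: D(K, 0b1011) = 0b0001.
P[2]: D(K, 0b0000) = 0b1100.

P[0] = 0b1011, P[1] = 0b0001, P[2] = 0b1100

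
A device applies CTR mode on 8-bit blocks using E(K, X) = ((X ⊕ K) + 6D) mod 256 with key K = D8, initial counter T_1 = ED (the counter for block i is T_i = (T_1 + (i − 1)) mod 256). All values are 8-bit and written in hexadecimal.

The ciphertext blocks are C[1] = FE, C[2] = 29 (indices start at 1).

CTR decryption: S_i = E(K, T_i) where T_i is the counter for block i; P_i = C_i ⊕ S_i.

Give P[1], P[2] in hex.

P[1]: T = ED, S = E(K, T) = A2; FE ⊕ A2 = 5C.
P[2]: T = EE, S = E(K, T) = A3; 29 ⊕ A3 = 8A.

P[1] = 5C, P[2] = 8A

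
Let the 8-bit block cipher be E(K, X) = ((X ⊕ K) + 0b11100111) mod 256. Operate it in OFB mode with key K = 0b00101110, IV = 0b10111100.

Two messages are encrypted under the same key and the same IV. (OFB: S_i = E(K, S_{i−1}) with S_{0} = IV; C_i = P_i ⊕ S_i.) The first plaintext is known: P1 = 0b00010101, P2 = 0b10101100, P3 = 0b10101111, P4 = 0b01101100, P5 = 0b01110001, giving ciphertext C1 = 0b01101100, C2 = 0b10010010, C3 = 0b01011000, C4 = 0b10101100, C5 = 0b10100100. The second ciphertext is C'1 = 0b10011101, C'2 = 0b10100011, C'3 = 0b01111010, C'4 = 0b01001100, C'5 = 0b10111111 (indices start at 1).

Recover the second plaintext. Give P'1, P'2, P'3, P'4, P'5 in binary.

In OFB with a reused IV, both messages share the same keystream S_i, so C_i ⊕ C'_i = P_i ⊕ P'_i and thus P'_i = P_i ⊕ C_i ⊕ C'_i.
P'1: 0b00010101 ⊕ 0b01101100 ⊕ 0b10011101 = 0b11100100.
P'2: 0b10101100 ⊕ 0b10010010 ⊕ 0b10100011 = 0b10011101.
P'3: 0b10101111 ⊕ 0b01011000 ⊕ 0b01111010 = 0b10001101.
P'4: 0b01101100 ⊕ 0b10101100 ⊕ 0b01001100 = 0b10001100.
P'5: 0b01110001 ⊕ 0b10100100 ⊕ 0b10111111 = 0b01101010.

P'1 = 0b11100100, P'2 = 0b10011101, P'3 = 0b10001101, P'4 = 0b10001100, P'5 = 0b01101010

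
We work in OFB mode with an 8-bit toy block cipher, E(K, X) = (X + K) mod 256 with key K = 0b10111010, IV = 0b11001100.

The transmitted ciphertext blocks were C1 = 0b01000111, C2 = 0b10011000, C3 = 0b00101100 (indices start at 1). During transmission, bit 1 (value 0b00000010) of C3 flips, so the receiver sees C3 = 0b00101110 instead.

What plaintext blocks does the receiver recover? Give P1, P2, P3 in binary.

OFB decryption: S_i = E(K, S_{i−1}) with S_{0} = IV; P_i = C_i ⊕ S_i.
Only C3 changed, to 0b00101110. In OFB, a change in C_i flips the same bit in P_i only; the keystream is unaffected. Decrypting the received ciphertext:
P1: S = E(K, 0b11001100) = 0b10000110; 0b01000111 ⊕ 0b10000110 = 0b11000001.
P2: S = E(K, 0b10000110) = 0b01000000; 0b10011000 ⊕ 0b01000000 = 0b11011000.
P3: S = E(K, 0b01000000) = 0b11111010; 0b00101110 ⊕ 0b11111010 = 0b11010100.
Blocks that differ from the original plaintext: P3.

P1 = 0b11000001, P2 = 0b11011000, P3 = 0b11010100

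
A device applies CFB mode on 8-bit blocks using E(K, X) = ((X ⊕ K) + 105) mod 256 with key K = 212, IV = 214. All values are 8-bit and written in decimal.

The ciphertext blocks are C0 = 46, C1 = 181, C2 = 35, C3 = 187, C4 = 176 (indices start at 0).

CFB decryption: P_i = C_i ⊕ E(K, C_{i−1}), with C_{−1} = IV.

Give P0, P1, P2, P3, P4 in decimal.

P0: E(K, 214) = 107; 46 ⊕ 107 = 69.
P1: E(K, 46) = 99; 181 ⊕ 99 = 214.
P2: E(K, 181) = 202; 35 ⊕ 202 = 233.
P3: E(K, 35) = 96; 187 ⊕ 96 = 219.
P4: E(K, 187) = 216; 176 ⊕ 216 = 104.

P0 = 69, P1 = 214, P2 = 233, P3 = 219, P4 = 104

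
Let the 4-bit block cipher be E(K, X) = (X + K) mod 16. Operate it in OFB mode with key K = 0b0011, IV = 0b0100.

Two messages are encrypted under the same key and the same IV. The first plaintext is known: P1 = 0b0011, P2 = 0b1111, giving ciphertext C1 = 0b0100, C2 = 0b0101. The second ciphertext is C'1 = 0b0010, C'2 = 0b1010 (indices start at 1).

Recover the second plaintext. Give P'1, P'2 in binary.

In OFB with a reused IV, both messages share the same keystream S_i, so C_i ⊕ C'_i = P_i ⊕ P'_i and thus P'_i = P_i ⊕ C_i ⊕ C'_i.
P'1: 0b0011 ⊕ 0b0100 ⊕ 0b0010 = 0b0101.
P'2: 0b1111 ⊕ 0b0101 ⊕ 0b1010 = 0b0000.

P'1 = 0b0101, P'2 = 0b0000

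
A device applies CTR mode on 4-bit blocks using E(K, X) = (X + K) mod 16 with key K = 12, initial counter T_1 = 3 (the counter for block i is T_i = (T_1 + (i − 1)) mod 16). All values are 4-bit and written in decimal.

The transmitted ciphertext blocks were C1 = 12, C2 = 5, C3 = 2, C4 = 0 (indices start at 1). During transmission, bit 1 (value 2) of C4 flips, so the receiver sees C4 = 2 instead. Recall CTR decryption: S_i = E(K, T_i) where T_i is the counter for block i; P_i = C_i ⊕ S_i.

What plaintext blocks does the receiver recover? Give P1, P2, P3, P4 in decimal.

P1 = 3, P2 = 5, P3 = 3, P4 = 0

Only C4 changed, to 2. In CTR, a change in C_i flips the same bit in P_i only; the keystream is unaffected. Decrypting the received ciphertext:
P1: T = 3, S = E(K, T) = 15; 12 ⊕ 15 = 3.
P2: T = 4, S = E(K, T) = 0; 5 ⊕ 0 = 5.
P3: T = 5, S = E(K, T) = 1; 2 ⊕ 1 = 3.
P4: T = 6, S = E(K, T) = 2; 2 ⊕ 2 = 0.
Blocks that differ from the original plaintext: P4.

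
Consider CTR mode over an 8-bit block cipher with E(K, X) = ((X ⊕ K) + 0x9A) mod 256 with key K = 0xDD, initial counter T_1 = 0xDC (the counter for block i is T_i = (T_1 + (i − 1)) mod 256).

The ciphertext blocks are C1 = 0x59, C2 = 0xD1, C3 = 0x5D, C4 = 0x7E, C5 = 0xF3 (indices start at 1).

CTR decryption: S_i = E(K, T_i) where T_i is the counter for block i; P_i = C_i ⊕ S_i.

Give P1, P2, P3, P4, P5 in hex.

P1: T = 0xDC, S = E(K, T) = 0x9B; 0x59 ⊕ 0x9B = 0xC2.
P2: T = 0xDD, S = E(K, T) = 0x9A; 0xD1 ⊕ 0x9A = 0x4B.
P3: T = 0xDE, S = E(K, T) = 0x9D; 0x5D ⊕ 0x9D = 0xC0.
P4: T = 0xDF, S = E(K, T) = 0x9C; 0x7E ⊕ 0x9C = 0xE2.
P5: T = 0xE0, S = E(K, T) = 0xD7; 0xF3 ⊕ 0xD7 = 0x24.

P1 = 0xC2, P2 = 0x4B, P3 = 0xC0, P4 = 0xE2, P5 = 0x24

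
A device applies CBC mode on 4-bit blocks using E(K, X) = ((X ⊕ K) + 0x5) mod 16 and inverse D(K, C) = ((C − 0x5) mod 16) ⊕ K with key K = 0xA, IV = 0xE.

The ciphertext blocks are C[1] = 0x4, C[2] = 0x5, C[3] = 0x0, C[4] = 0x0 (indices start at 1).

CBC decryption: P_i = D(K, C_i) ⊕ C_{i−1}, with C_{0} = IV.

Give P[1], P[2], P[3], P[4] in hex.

P[1] = 0xB, P[2] = 0xE, P[3] = 0x4, P[4] = 0x1

P[1]: D(K, 0x4) = 0x5; 0x5 ⊕ 0xE = 0xB.
P[2]: D(K, 0x5) = 0xA; 0xA ⊕ 0x4 = 0xE.
P[3]: D(K, 0x0) = 0x1; 0x1 ⊕ 0x5 = 0x4.
P[4]: D(K, 0x0) = 0x1; 0x1 ⊕ 0x0 = 0x1.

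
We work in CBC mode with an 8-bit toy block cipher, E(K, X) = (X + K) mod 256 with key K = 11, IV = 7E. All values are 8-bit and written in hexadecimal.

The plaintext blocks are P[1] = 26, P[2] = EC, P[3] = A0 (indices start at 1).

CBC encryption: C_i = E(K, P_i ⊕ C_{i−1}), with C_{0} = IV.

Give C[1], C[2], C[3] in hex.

C[1] = 69, C[2] = 96, C[3] = 47

C[1]: P[1] ⊕ 7E = 58; E(K, 58) = 69.
C[2]: P[2] ⊕ 69 = 85; E(K, 85) = 96.
C[3]: P[3] ⊕ 96 = 36; E(K, 36) = 47.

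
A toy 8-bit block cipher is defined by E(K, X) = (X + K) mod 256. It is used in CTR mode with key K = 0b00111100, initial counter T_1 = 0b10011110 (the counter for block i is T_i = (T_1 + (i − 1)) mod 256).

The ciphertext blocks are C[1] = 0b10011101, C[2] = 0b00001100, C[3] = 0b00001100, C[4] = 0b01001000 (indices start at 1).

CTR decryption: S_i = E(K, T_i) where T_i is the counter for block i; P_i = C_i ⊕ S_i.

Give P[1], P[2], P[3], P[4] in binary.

P[1] = 0b01000111, P[2] = 0b11010111, P[3] = 0b11010000, P[4] = 0b10010101

P[1]: T = 0b10011110, S = E(K, T) = 0b11011010; 0b10011101 ⊕ 0b11011010 = 0b01000111.
P[2]: T = 0b10011111, S = E(K, T) = 0b11011011; 0b00001100 ⊕ 0b11011011 = 0b11010111.
P[3]: T = 0b10100000, S = E(K, T) = 0b11011100; 0b00001100 ⊕ 0b11011100 = 0b11010000.
P[4]: T = 0b10100001, S = E(K, T) = 0b11011101; 0b01001000 ⊕ 0b11011101 = 0b10010101.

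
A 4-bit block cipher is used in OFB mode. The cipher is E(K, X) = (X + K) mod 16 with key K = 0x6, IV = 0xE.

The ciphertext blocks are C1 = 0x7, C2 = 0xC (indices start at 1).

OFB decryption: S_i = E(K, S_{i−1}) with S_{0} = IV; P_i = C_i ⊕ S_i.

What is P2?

P2 = 0x6

P1: S = E(K, 0xE) = 0x4; 0x7 ⊕ 0x4 = 0x3.
P2: S = E(K, 0x4) = 0xA; 0xC ⊕ 0xA = 0x6.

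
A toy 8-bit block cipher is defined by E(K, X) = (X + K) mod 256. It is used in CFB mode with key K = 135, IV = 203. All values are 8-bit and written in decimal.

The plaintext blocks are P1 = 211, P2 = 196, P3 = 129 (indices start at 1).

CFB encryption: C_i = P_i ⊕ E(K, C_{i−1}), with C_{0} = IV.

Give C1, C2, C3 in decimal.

C1: E(K, 203) = 82; 211 ⊕ 82 = 129.
C2: E(K, 129) = 8; 196 ⊕ 8 = 204.
C3: E(K, 204) = 83; 129 ⊕ 83 = 210.

C1 = 129, C2 = 204, C3 = 210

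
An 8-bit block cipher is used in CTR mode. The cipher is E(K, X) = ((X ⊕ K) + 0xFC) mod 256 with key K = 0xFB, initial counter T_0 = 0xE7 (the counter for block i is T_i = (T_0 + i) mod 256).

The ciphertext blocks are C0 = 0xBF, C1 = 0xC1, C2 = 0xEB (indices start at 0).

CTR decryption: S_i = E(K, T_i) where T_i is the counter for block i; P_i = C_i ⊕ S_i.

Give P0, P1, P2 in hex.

P0: T = 0xE7, S = E(K, T) = 0x18; 0xBF ⊕ 0x18 = 0xA7.
P1: T = 0xE8, S = E(K, T) = 0x0F; 0xC1 ⊕ 0x0F = 0xCE.
P2: T = 0xE9, S = E(K, T) = 0x0E; 0xEB ⊕ 0x0E = 0xE5.

P0 = 0xA7, P1 = 0xCE, P2 = 0xE5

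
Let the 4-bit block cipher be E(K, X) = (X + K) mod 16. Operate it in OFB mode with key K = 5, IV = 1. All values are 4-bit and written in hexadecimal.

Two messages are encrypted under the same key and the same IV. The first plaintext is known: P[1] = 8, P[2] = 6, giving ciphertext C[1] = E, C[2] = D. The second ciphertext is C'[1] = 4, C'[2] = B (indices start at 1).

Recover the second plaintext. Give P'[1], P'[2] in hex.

P'[1] = 2, P'[2] = 0

In OFB with a reused IV, both messages share the same keystream S_i, so C_i ⊕ C'_i = P_i ⊕ P'_i and thus P'_i = P_i ⊕ C_i ⊕ C'_i.
P'[1]: 8 ⊕ E ⊕ 4 = 2.
P'[2]: 6 ⊕ D ⊕ B = 0.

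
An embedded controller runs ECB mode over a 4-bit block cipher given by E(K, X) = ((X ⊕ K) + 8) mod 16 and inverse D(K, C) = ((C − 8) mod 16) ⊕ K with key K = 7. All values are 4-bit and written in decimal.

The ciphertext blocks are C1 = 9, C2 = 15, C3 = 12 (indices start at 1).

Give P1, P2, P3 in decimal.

P1 = 6, P2 = 0, P3 = 3

ECB decryption: P_i = D(K, C_i).
P1: D(K, 9) = 6.
P2: D(K, 15) = 0.
P3: D(K, 12) = 3.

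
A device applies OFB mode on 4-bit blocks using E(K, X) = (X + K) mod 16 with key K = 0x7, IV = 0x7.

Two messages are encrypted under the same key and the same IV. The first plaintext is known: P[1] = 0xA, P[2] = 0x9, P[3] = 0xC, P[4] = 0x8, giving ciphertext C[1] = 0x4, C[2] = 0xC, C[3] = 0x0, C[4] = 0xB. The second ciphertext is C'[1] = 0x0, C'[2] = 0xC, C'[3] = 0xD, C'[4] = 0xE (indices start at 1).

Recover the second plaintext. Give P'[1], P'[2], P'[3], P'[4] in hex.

P'[1] = 0xE, P'[2] = 0x9, P'[3] = 0x1, P'[4] = 0xD

In OFB with a reused IV, both messages share the same keystream S_i, so C_i ⊕ C'_i = P_i ⊕ P'_i and thus P'_i = P_i ⊕ C_i ⊕ C'_i.
P'[1]: 0xA ⊕ 0x4 ⊕ 0x0 = 0xE.
P'[2]: 0x9 ⊕ 0xC ⊕ 0xC = 0x9.
P'[3]: 0xC ⊕ 0x0 ⊕ 0xD = 0x1.
P'[4]: 0x8 ⊕ 0xB ⊕ 0xE = 0xD.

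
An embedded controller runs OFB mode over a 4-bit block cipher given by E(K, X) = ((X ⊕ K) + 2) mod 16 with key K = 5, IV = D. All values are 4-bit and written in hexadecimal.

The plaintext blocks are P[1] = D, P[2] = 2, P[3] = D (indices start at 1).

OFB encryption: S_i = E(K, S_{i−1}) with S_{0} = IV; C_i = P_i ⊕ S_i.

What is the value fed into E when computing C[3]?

C[1]: S = E(K, D) = A; D ⊕ A = 7.
C[2]: S = E(K, A) = 1; 2 ⊕ 1 = 3.
C[3]: S = E(K, 1) = 6; D ⊕ 6 = B.
So the input to E for block [3] is 1.

1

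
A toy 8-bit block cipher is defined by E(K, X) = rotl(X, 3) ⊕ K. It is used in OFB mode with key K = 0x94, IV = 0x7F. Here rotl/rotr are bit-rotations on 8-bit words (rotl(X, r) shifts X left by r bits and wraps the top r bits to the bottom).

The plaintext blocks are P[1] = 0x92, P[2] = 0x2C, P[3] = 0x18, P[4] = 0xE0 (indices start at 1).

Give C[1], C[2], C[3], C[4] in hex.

C[1] = 0xFD, C[2] = 0xC3, C[3] = 0xF3, C[4] = 0x2B

OFB encryption: S_i = E(K, S_{i−1}) with S_{0} = IV; C_i = P_i ⊕ S_i.
C[1]: S = E(K, 0x7F) = 0x6F; 0x92 ⊕ 0x6F = 0xFD.
C[2]: S = E(K, 0x6F) = 0xEF; 0x2C ⊕ 0xEF = 0xC3.
C[3]: S = E(K, 0xEF) = 0xEB; 0x18 ⊕ 0xEB = 0xF3.
C[4]: S = E(K, 0xEB) = 0xCB; 0xE0 ⊕ 0xCB = 0x2B.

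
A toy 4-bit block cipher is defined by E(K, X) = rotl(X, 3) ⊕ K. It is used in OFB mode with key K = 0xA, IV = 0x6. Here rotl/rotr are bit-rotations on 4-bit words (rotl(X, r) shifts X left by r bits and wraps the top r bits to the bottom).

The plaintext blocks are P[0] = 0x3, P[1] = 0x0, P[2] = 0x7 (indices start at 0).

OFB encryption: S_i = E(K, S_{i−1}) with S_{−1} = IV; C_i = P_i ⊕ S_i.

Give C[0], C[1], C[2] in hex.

C[0]: S = E(K, 0x6) = 0x9; 0x3 ⊕ 0x9 = 0xA.
C[1]: S = E(K, 0x9) = 0x6; 0x0 ⊕ 0x6 = 0x6.
C[2]: S = E(K, 0x6) = 0x9; 0x7 ⊕ 0x9 = 0xE.

C[0] = 0xA, C[1] = 0x6, C[2] = 0xE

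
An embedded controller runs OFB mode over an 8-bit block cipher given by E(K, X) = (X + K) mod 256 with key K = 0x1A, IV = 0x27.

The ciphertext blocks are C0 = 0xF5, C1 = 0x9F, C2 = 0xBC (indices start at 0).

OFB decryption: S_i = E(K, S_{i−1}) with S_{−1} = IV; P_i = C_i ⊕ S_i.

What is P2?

P0: S = E(K, 0x27) = 0x41; 0xF5 ⊕ 0x41 = 0xB4.
P1: S = E(K, 0x41) = 0x5B; 0x9F ⊕ 0x5B = 0xC4.
P2: S = E(K, 0x5B) = 0x75; 0xBC ⊕ 0x75 = 0xC9.

P2 = 0xC9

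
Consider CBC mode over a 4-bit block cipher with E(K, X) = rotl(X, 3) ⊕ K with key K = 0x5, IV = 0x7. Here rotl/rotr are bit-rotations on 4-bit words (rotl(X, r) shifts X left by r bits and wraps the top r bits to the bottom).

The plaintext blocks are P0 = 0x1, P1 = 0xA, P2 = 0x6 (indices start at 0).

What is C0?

CBC encryption: C_i = E(K, P_i ⊕ C_{i−1}), with C_{−1} = IV.
C0: P0 ⊕ 0x7 = 0x6; E(K, 0x6) = 0x6.

C0 = 0x6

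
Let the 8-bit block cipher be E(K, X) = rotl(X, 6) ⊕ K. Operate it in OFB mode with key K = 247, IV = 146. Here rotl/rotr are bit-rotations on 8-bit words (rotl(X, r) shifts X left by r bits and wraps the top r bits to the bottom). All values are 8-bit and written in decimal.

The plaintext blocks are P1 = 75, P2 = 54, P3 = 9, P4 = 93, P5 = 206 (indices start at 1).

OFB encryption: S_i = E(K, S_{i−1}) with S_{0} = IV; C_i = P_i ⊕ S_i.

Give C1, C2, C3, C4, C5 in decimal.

C1: S = E(K, 146) = 83; 75 ⊕ 83 = 24.
C2: S = E(K, 83) = 35; 54 ⊕ 35 = 21.
C3: S = E(K, 35) = 63; 9 ⊕ 63 = 54.
C4: S = E(K, 63) = 56; 93 ⊕ 56 = 101.
C5: S = E(K, 56) = 249; 206 ⊕ 249 = 55.

C1 = 24, C2 = 21, C3 = 54, C4 = 101, C5 = 55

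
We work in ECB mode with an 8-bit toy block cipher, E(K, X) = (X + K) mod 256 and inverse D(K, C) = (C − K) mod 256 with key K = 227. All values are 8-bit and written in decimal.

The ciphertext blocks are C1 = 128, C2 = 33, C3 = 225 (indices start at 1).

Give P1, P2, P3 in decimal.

ECB decryption: P_i = D(K, C_i).
P1: D(K, 128) = 157.
P2: D(K, 33) = 62.
P3: D(K, 225) = 254.

P1 = 157, P2 = 62, P3 = 254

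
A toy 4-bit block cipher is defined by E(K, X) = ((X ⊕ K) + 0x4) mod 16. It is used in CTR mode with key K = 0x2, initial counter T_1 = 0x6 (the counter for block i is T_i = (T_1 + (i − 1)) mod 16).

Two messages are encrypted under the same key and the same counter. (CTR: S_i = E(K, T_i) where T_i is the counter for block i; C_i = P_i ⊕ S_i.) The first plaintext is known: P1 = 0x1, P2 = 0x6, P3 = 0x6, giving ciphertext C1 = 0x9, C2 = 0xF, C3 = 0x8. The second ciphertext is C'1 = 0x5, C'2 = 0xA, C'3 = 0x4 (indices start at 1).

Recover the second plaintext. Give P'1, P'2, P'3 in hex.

P'1 = 0xD, P'2 = 0x3, P'3 = 0xA

In CTR with a reused counter, both messages share the same keystream S_i, so C_i ⊕ C'_i = P_i ⊕ P'_i and thus P'_i = P_i ⊕ C_i ⊕ C'_i.
P'1: 0x1 ⊕ 0x9 ⊕ 0x5 = 0xD.
P'2: 0x6 ⊕ 0xF ⊕ 0xA = 0x3.
P'3: 0x6 ⊕ 0x8 ⊕ 0x4 = 0xA.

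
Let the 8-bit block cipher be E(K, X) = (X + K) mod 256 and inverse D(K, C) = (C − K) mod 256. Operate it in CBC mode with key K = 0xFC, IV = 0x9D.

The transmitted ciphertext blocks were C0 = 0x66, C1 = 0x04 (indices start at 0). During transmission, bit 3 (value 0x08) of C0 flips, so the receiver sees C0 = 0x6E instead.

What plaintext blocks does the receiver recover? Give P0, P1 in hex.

P0 = 0xEF, P1 = 0x66

CBC decryption: P_i = D(K, C_i) ⊕ C_{i−1}, with C_{−1} = IV.
Only C0 changed, to 0x6E. In CBC, a change in C_i garbles P_i and flips the same bit in P_{i+1}. Decrypting the received ciphertext:
P0: D(K, 0x6E) = 0x72; 0x72 ⊕ 0x9D = 0xEF.
P1: D(K, 0x04) = 0x08; 0x08 ⊕ 0x6E = 0x66.
Blocks that differ from the original plaintext: P0, P1.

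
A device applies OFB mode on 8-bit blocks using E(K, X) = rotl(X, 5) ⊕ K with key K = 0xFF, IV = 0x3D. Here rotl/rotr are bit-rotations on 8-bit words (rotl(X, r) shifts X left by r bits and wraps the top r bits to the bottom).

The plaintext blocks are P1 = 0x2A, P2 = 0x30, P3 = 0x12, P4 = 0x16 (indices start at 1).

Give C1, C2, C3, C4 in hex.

C1 = 0x72, C2 = 0xC4, C3 = 0x73, C4 = 0xC5

OFB encryption: S_i = E(K, S_{i−1}) with S_{0} = IV; C_i = P_i ⊕ S_i.
C1: S = E(K, 0x3D) = 0x58; 0x2A ⊕ 0x58 = 0x72.
C2: S = E(K, 0x58) = 0xF4; 0x30 ⊕ 0xF4 = 0xC4.
C3: S = E(K, 0xF4) = 0x61; 0x12 ⊕ 0x61 = 0x73.
C4: S = E(K, 0x61) = 0xD3; 0x16 ⊕ 0xD3 = 0xC5.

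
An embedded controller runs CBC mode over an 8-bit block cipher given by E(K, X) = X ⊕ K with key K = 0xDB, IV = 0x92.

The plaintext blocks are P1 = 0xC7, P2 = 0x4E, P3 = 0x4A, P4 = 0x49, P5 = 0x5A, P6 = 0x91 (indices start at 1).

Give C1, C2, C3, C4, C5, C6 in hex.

CBC encryption: C_i = E(K, P_i ⊕ C_{i−1}), with C_{0} = IV.
C1: P1 ⊕ 0x92 = 0x55; E(K, 0x55) = 0x8E.
C2: P2 ⊕ 0x8E = 0xC0; E(K, 0xC0) = 0x1B.
C3: P3 ⊕ 0x1B = 0x51; E(K, 0x51) = 0x8A.
C4: P4 ⊕ 0x8A = 0xC3; E(K, 0xC3) = 0x18.
C5: P5 ⊕ 0x18 = 0x42; E(K, 0x42) = 0x99.
C6: P6 ⊕ 0x99 = 0x08; E(K, 0x08) = 0xD3.

C1 = 0x8E, C2 = 0x1B, C3 = 0x8A, C4 = 0x18, C5 = 0x99, C6 = 0xD3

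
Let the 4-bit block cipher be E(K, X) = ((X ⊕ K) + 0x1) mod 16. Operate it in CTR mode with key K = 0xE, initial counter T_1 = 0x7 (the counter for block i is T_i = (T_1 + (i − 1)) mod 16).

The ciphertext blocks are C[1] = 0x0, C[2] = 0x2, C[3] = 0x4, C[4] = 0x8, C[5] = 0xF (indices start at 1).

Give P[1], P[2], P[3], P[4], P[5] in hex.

P[1] = 0xA, P[2] = 0x5, P[3] = 0xC, P[4] = 0xD, P[5] = 0x9

CTR decryption: S_i = E(K, T_i) where T_i is the counter for block i; P_i = C_i ⊕ S_i.
P[1]: T = 0x7, S = E(K, T) = 0xA; 0x0 ⊕ 0xA = 0xA.
P[2]: T = 0x8, S = E(K, T) = 0x7; 0x2 ⊕ 0x7 = 0x5.
P[3]: T = 0x9, S = E(K, T) = 0x8; 0x4 ⊕ 0x8 = 0xC.
P[4]: T = 0xA, S = E(K, T) = 0x5; 0x8 ⊕ 0x5 = 0xD.
P[5]: T = 0xB, S = E(K, T) = 0x6; 0xF ⊕ 0x6 = 0x9.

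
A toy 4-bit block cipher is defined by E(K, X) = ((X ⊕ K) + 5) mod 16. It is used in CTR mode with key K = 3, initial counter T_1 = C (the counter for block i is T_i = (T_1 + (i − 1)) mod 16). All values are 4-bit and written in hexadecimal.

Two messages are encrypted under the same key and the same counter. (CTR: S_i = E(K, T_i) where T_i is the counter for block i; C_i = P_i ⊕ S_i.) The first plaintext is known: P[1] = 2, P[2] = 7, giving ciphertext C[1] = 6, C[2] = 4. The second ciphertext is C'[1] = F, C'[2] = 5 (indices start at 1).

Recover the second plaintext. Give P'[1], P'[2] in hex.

P'[1] = B, P'[2] = 6

In CTR with a reused counter, both messages share the same keystream S_i, so C_i ⊕ C'_i = P_i ⊕ P'_i and thus P'_i = P_i ⊕ C_i ⊕ C'_i.
P'[1]: 2 ⊕ 6 ⊕ F = B.
P'[2]: 7 ⊕ 4 ⊕ 5 = 6.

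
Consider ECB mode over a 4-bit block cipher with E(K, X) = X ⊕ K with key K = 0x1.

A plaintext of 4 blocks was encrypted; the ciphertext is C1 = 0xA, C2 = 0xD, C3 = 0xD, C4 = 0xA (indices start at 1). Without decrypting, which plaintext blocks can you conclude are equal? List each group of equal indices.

P1 = P4; P2 = P3

ECB encrypts each block independently with the same key, so equal ciphertext blocks imply equal plaintext blocks.
C1 = C4 = 0xA, so P1 = P4.
C2 = C3 = 0xD, so P2 = P3.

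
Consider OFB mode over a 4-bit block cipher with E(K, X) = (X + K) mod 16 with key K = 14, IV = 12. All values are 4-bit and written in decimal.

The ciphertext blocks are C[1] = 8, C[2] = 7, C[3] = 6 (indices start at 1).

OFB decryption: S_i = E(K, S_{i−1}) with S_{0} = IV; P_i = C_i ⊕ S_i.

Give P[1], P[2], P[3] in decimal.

P[1] = 2, P[2] = 15, P[3] = 0

P[1]: S = E(K, 12) = 10; 8 ⊕ 10 = 2.
P[2]: S = E(K, 10) = 8; 7 ⊕ 8 = 15.
P[3]: S = E(K, 8) = 6; 6 ⊕ 6 = 0.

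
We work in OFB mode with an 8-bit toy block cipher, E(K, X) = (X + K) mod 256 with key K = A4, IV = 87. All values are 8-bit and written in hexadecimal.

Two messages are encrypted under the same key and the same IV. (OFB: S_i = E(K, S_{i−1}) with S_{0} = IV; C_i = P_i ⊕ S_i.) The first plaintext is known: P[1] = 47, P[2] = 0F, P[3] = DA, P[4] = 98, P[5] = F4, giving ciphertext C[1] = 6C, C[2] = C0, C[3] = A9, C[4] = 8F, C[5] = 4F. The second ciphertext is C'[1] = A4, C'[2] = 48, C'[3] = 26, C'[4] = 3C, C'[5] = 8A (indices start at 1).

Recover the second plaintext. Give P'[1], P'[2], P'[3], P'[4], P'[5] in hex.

In OFB with a reused IV, both messages share the same keystream S_i, so C_i ⊕ C'_i = P_i ⊕ P'_i and thus P'_i = P_i ⊕ C_i ⊕ C'_i.
P'[1]: 47 ⊕ 6C ⊕ A4 = 8F.
P'[2]: 0F ⊕ C0 ⊕ 48 = 87.
P'[3]: DA ⊕ A9 ⊕ 26 = 55.
P'[4]: 98 ⊕ 8F ⊕ 3C = 2B.
P'[5]: F4 ⊕ 4F ⊕ 8A = 31.

P'[1] = 8F, P'[2] = 87, P'[3] = 55, P'[4] = 2B, P'[5] = 31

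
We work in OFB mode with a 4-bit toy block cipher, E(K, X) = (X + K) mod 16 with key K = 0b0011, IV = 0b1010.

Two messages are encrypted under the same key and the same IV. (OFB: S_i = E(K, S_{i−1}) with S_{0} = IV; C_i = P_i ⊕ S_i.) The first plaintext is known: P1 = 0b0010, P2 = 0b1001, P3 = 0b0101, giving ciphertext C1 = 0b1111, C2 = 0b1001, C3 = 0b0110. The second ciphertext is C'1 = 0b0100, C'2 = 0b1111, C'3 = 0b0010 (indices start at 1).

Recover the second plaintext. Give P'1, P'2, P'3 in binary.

P'1 = 0b1001, P'2 = 0b1111, P'3 = 0b0001

In OFB with a reused IV, both messages share the same keystream S_i, so C_i ⊕ C'_i = P_i ⊕ P'_i and thus P'_i = P_i ⊕ C_i ⊕ C'_i.
P'1: 0b0010 ⊕ 0b1111 ⊕ 0b0100 = 0b1001.
P'2: 0b1001 ⊕ 0b1001 ⊕ 0b1111 = 0b1111.
P'3: 0b0101 ⊕ 0b0110 ⊕ 0b0010 = 0b0001.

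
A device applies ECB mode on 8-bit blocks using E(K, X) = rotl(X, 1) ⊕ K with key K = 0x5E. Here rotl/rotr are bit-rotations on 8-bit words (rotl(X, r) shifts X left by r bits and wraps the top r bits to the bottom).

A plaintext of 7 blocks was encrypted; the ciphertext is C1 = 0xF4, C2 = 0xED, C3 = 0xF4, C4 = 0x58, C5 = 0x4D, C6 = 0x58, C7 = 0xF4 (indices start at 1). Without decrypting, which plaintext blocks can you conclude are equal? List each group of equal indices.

P1 = P3 = P7; P4 = P6

ECB encrypts each block independently with the same key, so equal ciphertext blocks imply equal plaintext blocks.
C1 = C3 = C7 = 0xF4, so P1 = P3 = P7.
C4 = C6 = 0x58, so P4 = P6.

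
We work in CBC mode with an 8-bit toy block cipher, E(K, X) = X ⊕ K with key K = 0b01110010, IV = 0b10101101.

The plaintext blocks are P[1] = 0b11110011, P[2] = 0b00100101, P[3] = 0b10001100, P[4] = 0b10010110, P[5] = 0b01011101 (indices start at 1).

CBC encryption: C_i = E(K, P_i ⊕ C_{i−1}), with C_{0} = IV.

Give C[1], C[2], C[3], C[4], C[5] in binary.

C[1] = 0b00101100, C[2] = 0b01111011, C[3] = 0b10000101, C[4] = 0b01100001, C[5] = 0b01001110

C[1]: P[1] ⊕ 0b10101101 = 0b01011110; E(K, 0b01011110) = 0b00101100.
C[2]: P[2] ⊕ 0b00101100 = 0b00001001; E(K, 0b00001001) = 0b01111011.
C[3]: P[3] ⊕ 0b01111011 = 0b11110111; E(K, 0b11110111) = 0b10000101.
C[4]: P[4] ⊕ 0b10000101 = 0b00010011; E(K, 0b00010011) = 0b01100001.
C[5]: P[5] ⊕ 0b01100001 = 0b00111100; E(K, 0b00111100) = 0b01001110.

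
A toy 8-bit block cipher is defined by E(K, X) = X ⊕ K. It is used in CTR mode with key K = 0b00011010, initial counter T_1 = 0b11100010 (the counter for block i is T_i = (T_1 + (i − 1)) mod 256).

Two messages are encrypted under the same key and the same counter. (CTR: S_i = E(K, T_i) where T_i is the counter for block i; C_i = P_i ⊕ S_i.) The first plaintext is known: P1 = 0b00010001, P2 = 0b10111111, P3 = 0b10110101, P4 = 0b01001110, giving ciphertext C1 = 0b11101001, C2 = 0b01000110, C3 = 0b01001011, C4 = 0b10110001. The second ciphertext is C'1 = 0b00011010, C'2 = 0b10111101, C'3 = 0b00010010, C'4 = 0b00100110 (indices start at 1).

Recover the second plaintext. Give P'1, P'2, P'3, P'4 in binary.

In CTR with a reused counter, both messages share the same keystream S_i, so C_i ⊕ C'_i = P_i ⊕ P'_i and thus P'_i = P_i ⊕ C_i ⊕ C'_i.
P'1: 0b00010001 ⊕ 0b11101001 ⊕ 0b00011010 = 0b11100010.
P'2: 0b10111111 ⊕ 0b01000110 ⊕ 0b10111101 = 0b01000100.
P'3: 0b10110101 ⊕ 0b01001011 ⊕ 0b00010010 = 0b11101100.
P'4: 0b01001110 ⊕ 0b10110001 ⊕ 0b00100110 = 0b11011001.

P'1 = 0b11100010, P'2 = 0b01000100, P'3 = 0b11101100, P'4 = 0b11011001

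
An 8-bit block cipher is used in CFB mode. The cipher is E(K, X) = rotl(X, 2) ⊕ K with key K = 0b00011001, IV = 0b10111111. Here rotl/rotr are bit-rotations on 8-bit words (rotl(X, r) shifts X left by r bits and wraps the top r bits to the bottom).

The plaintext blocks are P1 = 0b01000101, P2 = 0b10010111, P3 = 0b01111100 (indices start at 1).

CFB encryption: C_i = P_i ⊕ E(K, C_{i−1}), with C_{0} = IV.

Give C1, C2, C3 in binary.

C1 = 0b10100010, C2 = 0b00000100, C3 = 0b01110101

C1: E(K, 0b10111111) = 0b11100111; 0b01000101 ⊕ 0b11100111 = 0b10100010.
C2: E(K, 0b10100010) = 0b10010011; 0b10010111 ⊕ 0b10010011 = 0b00000100.
C3: E(K, 0b00000100) = 0b00001001; 0b01111100 ⊕ 0b00001001 = 0b01110101.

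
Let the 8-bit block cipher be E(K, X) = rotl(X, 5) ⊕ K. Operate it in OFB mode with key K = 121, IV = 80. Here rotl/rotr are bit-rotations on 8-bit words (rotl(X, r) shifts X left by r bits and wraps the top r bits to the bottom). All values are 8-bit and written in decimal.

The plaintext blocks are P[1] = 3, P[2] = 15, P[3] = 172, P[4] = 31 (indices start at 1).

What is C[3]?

OFB encryption: S_i = E(K, S_{i−1}) with S_{0} = IV; C_i = P_i ⊕ S_i.
C[1]: S = E(K, 80) = 115; 3 ⊕ 115 = 112.
C[2]: S = E(K, 115) = 23; 15 ⊕ 23 = 24.
C[3]: S = E(K, 23) = 155; 172 ⊕ 155 = 55.

C[3] = 55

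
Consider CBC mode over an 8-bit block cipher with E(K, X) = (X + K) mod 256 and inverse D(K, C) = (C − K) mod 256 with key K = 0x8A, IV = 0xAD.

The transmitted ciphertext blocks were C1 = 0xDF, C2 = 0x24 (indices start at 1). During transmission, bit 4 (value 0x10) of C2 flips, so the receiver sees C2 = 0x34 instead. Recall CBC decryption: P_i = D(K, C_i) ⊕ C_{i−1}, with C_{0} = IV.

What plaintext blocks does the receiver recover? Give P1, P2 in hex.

P1 = 0xF8, P2 = 0x75

Only C2 changed, to 0x34. In CBC, a change in C_i garbles P_i and flips the same bit in P_{i+1}. Decrypting the received ciphertext:
P1: D(K, 0xDF) = 0x55; 0x55 ⊕ 0xAD = 0xF8.
P2: D(K, 0x34) = 0xAA; 0xAA ⊕ 0xDF = 0x75.
Blocks that differ from the original plaintext: P2.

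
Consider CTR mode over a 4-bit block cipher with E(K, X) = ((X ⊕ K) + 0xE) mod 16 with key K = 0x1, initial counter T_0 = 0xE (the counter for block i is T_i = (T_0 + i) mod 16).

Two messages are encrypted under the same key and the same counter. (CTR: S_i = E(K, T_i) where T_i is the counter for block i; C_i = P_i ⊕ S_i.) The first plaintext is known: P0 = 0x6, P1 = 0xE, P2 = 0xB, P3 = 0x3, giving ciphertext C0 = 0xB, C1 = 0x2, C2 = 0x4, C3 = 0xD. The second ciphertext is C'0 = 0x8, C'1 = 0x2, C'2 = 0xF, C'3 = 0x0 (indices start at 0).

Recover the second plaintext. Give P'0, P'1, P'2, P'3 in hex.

In CTR with a reused counter, both messages share the same keystream S_i, so C_i ⊕ C'_i = P_i ⊕ P'_i and thus P'_i = P_i ⊕ C_i ⊕ C'_i.
P'0: 0x6 ⊕ 0xB ⊕ 0x8 = 0x5.
P'1: 0xE ⊕ 0x2 ⊕ 0x2 = 0xE.
P'2: 0xB ⊕ 0x4 ⊕ 0xF = 0x0.
P'3: 0x3 ⊕ 0xD ⊕ 0x0 = 0xE.

P'0 = 0x5, P'1 = 0xE, P'2 = 0x0, P'3 = 0xE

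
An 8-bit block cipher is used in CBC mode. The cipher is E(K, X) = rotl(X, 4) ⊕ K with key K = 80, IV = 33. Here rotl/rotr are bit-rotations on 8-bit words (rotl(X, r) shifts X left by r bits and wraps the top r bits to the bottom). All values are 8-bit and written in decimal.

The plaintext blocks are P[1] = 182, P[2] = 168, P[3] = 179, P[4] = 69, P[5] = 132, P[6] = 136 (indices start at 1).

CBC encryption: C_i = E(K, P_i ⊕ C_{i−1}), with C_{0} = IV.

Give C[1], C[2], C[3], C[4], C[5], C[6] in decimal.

C[1] = 41, C[2] = 72, C[3] = 239, C[4] = 250, C[5] = 183, C[6] = 163

C[1]: P[1] ⊕ 33 = 151; E(K, 151) = 41.
C[2]: P[2] ⊕ 41 = 129; E(K, 129) = 72.
C[3]: P[3] ⊕ 72 = 251; E(K, 251) = 239.
C[4]: P[4] ⊕ 239 = 170; E(K, 170) = 250.
C[5]: P[5] ⊕ 250 = 126; E(K, 126) = 183.
C[6]: P[6] ⊕ 183 = 63; E(K, 63) = 163.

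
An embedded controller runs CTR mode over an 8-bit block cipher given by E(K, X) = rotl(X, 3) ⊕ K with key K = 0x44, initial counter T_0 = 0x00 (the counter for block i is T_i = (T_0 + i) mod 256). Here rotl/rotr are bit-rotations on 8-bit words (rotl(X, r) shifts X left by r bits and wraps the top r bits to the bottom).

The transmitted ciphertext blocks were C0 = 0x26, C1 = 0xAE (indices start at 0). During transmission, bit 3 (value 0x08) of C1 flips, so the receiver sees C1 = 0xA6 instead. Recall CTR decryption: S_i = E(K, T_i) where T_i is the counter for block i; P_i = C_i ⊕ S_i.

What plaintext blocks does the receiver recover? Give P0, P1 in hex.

P0 = 0x62, P1 = 0xEA

Only C1 changed, to 0xA6. In CTR, a change in C_i flips the same bit in P_i only; the keystream is unaffected. Decrypting the received ciphertext:
P0: T = 0x00, S = E(K, T) = 0x44; 0x26 ⊕ 0x44 = 0x62.
P1: T = 0x01, S = E(K, T) = 0x4C; 0xA6 ⊕ 0x4C = 0xEA.
Blocks that differ from the original plaintext: P1.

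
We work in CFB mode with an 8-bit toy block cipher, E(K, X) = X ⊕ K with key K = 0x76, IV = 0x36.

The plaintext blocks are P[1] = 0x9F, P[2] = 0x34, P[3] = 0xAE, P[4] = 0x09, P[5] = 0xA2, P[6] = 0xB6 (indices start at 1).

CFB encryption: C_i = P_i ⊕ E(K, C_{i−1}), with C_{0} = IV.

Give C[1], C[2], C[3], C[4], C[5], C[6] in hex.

C[1] = 0xDF, C[2] = 0x9D, C[3] = 0x45, C[4] = 0x3A, C[5] = 0xEE, C[6] = 0x2E

C[1]: E(K, 0x36) = 0x40; 0x9F ⊕ 0x40 = 0xDF.
C[2]: E(K, 0xDF) = 0xA9; 0x34 ⊕ 0xA9 = 0x9D.
C[3]: E(K, 0x9D) = 0xEB; 0xAE ⊕ 0xEB = 0x45.
C[4]: E(K, 0x45) = 0x33; 0x09 ⊕ 0x33 = 0x3A.
C[5]: E(K, 0x3A) = 0x4C; 0xA2 ⊕ 0x4C = 0xEE.
C[6]: E(K, 0xEE) = 0x98; 0xB6 ⊕ 0x98 = 0x2E.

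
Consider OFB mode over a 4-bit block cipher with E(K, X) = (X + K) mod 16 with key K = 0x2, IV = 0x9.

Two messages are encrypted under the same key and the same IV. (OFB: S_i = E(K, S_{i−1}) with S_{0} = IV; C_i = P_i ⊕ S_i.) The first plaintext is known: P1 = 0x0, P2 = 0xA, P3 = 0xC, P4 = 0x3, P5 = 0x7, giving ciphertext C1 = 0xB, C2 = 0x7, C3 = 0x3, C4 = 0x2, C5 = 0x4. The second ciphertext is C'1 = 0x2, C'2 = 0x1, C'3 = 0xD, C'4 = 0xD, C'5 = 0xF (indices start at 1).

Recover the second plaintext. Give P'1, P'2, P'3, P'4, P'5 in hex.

P'1 = 0x9, P'2 = 0xC, P'3 = 0x2, P'4 = 0xC, P'5 = 0xC

In OFB with a reused IV, both messages share the same keystream S_i, so C_i ⊕ C'_i = P_i ⊕ P'_i and thus P'_i = P_i ⊕ C_i ⊕ C'_i.
P'1: 0x0 ⊕ 0xB ⊕ 0x2 = 0x9.
P'2: 0xA ⊕ 0x7 ⊕ 0x1 = 0xC.
P'3: 0xC ⊕ 0x3 ⊕ 0xD = 0x2.
P'4: 0x3 ⊕ 0x2 ⊕ 0xD = 0xC.
P'5: 0x7 ⊕ 0x4 ⊕ 0xF = 0xC.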